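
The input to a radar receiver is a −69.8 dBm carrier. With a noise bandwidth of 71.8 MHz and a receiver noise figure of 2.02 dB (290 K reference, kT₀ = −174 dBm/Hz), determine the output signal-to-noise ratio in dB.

Noise floor: N = −174 + 10 log₁₀(B) + NF
10 log₁₀(7.18×10⁷) = 78.56 dB
N = −174 + 78.56 + 2.02 = −93.42 dBm
SNR = P_sig − N = −69.8 − (−93.42) = 23.62 dB → 23.6 dB

23.6 dB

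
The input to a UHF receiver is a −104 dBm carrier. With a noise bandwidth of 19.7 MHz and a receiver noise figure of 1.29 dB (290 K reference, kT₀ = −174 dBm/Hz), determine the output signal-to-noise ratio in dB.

−4.2 dB

Noise floor: N = −174 + 10 log₁₀(B) + NF
10 log₁₀(1.97×10⁷) = 72.94 dB
N = −174 + 72.94 + 1.29 = −99.77 dBm
SNR = P_sig − N = −104 − (−99.77) = −4.23 dB → −4.2 dB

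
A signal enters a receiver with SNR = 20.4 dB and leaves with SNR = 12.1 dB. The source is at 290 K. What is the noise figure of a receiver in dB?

NF (dB) = SNR_in(dB) − SNR_out(dB) when the source is at T₀
NF = 20.4 − 12.1 = 8.3 dB

8.3 dB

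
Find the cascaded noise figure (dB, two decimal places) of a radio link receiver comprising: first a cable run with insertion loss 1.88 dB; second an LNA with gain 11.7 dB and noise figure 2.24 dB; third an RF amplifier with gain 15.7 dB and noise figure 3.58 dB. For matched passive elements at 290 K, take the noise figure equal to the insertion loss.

Convert to linear (a loss of L dB is a gain of −L dB): F_i = 10^(NF_i/10), G_i = 10^(G_i,dB/10)
  Stage 1: F_1 = 10^(1.88/10) = 1.542, G_1 = 10^(−1.88/10) = 0.6486
  Stage 2: F_2 = 10^(2.24/10) = 1.675, G_2 = 10^(11.7/10) = 14.79
  Stage 3: F_3 = 10^(3.58/10) = 2.280, G_3 = 10^(15.7/10) = 37.15
Friis cascade:
  F = 1.542 + (1.675 − 1)/0.6486 + (2.280 − 1)/9.594 = 2.716
NF = 10 log₁₀(2.716) = 4.34 dB

4.34 dB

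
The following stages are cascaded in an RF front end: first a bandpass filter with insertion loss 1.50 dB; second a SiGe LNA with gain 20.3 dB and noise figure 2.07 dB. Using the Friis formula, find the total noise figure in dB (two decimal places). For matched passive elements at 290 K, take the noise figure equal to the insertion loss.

3.57 dB

Convert to linear (a loss of L dB is a gain of −L dB): F_i = 10^(NF_i/10), G_i = 10^(G_i,dB/10)
  Stage 1: F_1 = 10^(1.50/10) = 1.413, G_1 = 10^(−1.50/10) = 0.7079
  Stage 2: F_2 = 10^(2.07/10) = 1.611, G_2 = 10^(20.3/10) = 107.2
Friis cascade:
  F = 1.413 + (1.611 − 1)/0.7079 = 2.275
NF = 10 log₁₀(2.275) = 3.57 dB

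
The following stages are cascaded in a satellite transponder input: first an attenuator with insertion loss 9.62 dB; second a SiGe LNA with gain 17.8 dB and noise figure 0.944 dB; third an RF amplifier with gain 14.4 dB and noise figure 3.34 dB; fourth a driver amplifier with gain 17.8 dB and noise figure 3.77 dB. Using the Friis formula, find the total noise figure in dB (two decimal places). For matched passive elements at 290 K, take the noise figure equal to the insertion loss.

10.63 dB

Convert to linear (a loss of L dB is a gain of −L dB): F_i = 10^(NF_i/10), G_i = 10^(G_i,dB/10)
  Stage 1: F_1 = 10^(9.62/10) = 9.162, G_1 = 10^(−9.62/10) = 0.1091
  Stage 2: F_2 = 10^(0.944/10) = 1.243, G_2 = 10^(17.8/10) = 60.26
  Stage 3: F_3 = 10^(3.34/10) = 2.158, G_3 = 10^(14.4/10) = 27.54
  Stage 4: F_4 = 10^(3.77/10) = 2.382, G_4 = 10^(17.8/10) = 60.26
Friis cascade:
  F = 9.162 + (1.243 − 1)/0.1091 + (2.158 − 1)/6.577 + (2.382 − 1)/181.1 = 11.57
NF = 10 log₁₀(11.57) = 10.63 dB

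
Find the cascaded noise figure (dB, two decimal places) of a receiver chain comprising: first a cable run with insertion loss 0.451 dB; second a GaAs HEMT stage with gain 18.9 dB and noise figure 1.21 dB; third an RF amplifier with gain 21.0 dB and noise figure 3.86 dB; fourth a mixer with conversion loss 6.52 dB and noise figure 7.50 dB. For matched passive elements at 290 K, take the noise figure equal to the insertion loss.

Convert to linear (a loss of L dB is a gain of −L dB): F_i = 10^(NF_i/10), G_i = 10^(G_i,dB/10)
  Stage 1: F_1 = 10^(0.451/10) = 1.109, G_1 = 10^(−0.451/10) = 0.9014
  Stage 2: F_2 = 10^(1.21/10) = 1.321, G_2 = 10^(18.9/10) = 77.62
  Stage 3: F_3 = 10^(3.86/10) = 2.432, G_3 = 10^(21.0/10) = 125.9
  Stage 4: F_4 = 10^(7.50/10) = 5.623, G_4 = 10^(−6.52/10) = 0.2228
Friis cascade:
  F = 1.109 + (1.321 − 1)/0.9014 + (2.432 − 1)/69.97 + (5.623 − 1)/8808 = 1.487
NF = 10 log₁₀(1.487) = 1.72 dB

1.72 dB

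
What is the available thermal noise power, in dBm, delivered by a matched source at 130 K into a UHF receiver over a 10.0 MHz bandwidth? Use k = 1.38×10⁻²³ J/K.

P_n = kTB = 1.38×10⁻²³ × 130 × 1.00×10⁷ = 1.79×10⁻¹⁴ W
In dBm: 10 log₁₀(1.79×10⁻¹⁴ / 10⁻³) = −107.5 dBm

−107.5 dBm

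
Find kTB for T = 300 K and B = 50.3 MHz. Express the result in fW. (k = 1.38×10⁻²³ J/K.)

208 fW

P_n = kTB = 1.38×10⁻²³ × 300 × 5.03×10⁷ = 2.08×10⁻¹³ W = 208 fW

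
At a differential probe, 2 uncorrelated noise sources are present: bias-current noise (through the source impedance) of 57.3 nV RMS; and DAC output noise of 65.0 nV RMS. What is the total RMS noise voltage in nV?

Uncorrelated sources add in power (mean-square): V_tot = √(ΣV_i²)
V_tot = √[(5.73×10⁻⁸)² + (6.50×10⁻⁸)²] = 8.67×10⁻⁸ V = 86.7 nV

86.7 nV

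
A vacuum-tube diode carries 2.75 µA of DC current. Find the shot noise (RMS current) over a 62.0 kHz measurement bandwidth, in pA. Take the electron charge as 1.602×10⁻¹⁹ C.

I_n = √(2qI·B)
2qI·B = 2 × 1.602×10⁻¹⁹ × 2.75×10⁻⁶ × 6.20×10⁴ = 5.46×10⁻²⁰ A²
I_n = √(5.46×10⁻²⁰) = 2.34×10⁻¹⁰ A = 234 pA

234 pA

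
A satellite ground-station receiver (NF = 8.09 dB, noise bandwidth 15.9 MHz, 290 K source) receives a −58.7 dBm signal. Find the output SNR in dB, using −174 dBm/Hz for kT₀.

35.2 dB

Noise floor: N = −174 + 10 log₁₀(B) + NF
10 log₁₀(1.59×10⁷) = 72.01 dB
N = −174 + 72.01 + 8.09 = −93.90 dBm
SNR = P_sig − N = −58.7 − (−93.90) = 35.20 dB → 35.2 dB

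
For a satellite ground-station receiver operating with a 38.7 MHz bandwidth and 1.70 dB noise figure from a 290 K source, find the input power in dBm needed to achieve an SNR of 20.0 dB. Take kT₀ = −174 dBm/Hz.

Sensitivity = −174 + 10 log₁₀(B) + NF + SNR_min
= −174 + 75.88 + 1.70 + 20.0
= −76.42 dBm → −76.4 dBm

−76.4 dBm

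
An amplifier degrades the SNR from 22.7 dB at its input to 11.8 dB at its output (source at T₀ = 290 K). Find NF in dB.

10.9 dB

NF (dB) = SNR_in(dB) − SNR_out(dB) when the source is at T₀
NF = 22.7 − 11.8 = 10.9 dB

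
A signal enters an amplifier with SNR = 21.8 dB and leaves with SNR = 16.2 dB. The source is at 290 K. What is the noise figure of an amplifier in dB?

5.6 dB

NF (dB) = SNR_in(dB) − SNR_out(dB) when the source is at T₀
NF = 21.8 − 16.2 = 5.6 dB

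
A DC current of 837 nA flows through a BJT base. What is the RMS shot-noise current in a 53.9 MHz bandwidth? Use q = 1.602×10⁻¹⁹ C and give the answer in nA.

I_n = √(2qI·B)
2qI·B = 2 × 1.602×10⁻¹⁹ × 8.37×10⁻⁷ × 5.39×10⁷ = 1.45×10⁻¹⁷ A²
I_n = √(1.45×10⁻¹⁷) = 3.80×10⁻⁹ A = 3.80 nA

3.80 nA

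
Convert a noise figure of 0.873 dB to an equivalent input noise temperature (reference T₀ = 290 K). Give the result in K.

64.6 K

F = 10^(0.873/10) = 1.22264
T_e = (F − 1)·T₀ = (1.22264 − 1) × 290 = 64.6 K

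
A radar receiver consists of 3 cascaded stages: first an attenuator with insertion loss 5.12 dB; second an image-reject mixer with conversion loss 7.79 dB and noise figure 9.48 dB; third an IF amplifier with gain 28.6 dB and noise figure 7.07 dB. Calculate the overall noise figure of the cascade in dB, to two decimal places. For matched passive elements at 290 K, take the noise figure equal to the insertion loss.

20.37 dB

Convert to linear (a loss of L dB is a gain of −L dB): F_i = 10^(NF_i/10), G_i = 10^(G_i,dB/10)
  Stage 1: F_1 = 10^(5.12/10) = 3.251, G_1 = 10^(−5.12/10) = 0.3076
  Stage 2: F_2 = 10^(9.48/10) = 8.872, G_2 = 10^(−7.79/10) = 0.1663
  Stage 3: F_3 = 10^(7.07/10) = 5.093, G_3 = 10^(28.6/10) = 724.4
Friis cascade:
  F = 3.251 + (8.872 − 1)/0.3076 + (5.093 − 1)/0.05117 = 108.8
NF = 10 log₁₀(108.8) = 20.37 dB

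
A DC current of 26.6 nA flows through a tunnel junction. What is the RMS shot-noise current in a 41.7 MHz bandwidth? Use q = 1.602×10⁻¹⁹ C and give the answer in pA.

I_n = √(2qI·B)
2qI·B = 2 × 1.602×10⁻¹⁹ × 2.66×10⁻⁸ × 4.17×10⁷ = 3.55×10⁻¹⁹ A²
I_n = √(3.55×10⁻¹⁹) = 5.96×10⁻¹⁰ A = 596 pA

596 pA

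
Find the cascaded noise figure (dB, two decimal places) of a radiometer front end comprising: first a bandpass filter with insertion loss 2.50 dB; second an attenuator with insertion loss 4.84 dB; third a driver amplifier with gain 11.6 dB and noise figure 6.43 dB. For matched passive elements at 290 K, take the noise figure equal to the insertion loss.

13.77 dB

Convert to linear (a loss of L dB is a gain of −L dB): F_i = 10^(NF_i/10), G_i = 10^(G_i,dB/10)
  Stage 1: F_1 = 10^(2.50/10) = 1.778, G_1 = 10^(−2.50/10) = 0.5623
  Stage 2: F_2 = 10^(4.84/10) = 3.048, G_2 = 10^(−4.84/10) = 0.3281
  Stage 3: F_3 = 10^(6.43/10) = 4.395, G_3 = 10^(11.6/10) = 14.45
Friis cascade:
  F = 1.778 + (3.048 − 1)/0.5623 + (4.395 − 1)/0.1845 = 23.82
NF = 10 log₁₀(23.82) = 13.77 dB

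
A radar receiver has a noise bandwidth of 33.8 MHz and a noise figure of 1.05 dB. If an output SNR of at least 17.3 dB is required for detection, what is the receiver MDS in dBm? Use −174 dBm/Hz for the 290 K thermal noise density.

−80.4 dBm

Sensitivity = −174 + 10 log₁₀(B) + NF + SNR_min
= −174 + 75.29 + 1.05 + 17.3
= −80.36 dBm → −80.4 dBm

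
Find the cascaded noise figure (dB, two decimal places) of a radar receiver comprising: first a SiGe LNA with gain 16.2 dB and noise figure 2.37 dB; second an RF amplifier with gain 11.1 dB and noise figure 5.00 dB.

2.50 dB

Convert to linear (a loss of L dB is a gain of −L dB): F_i = 10^(NF_i/10), G_i = 10^(G_i,dB/10)
  Stage 1: F_1 = 10^(2.37/10) = 1.726, G_1 = 10^(16.2/10) = 41.69
  Stage 2: F_2 = 10^(5.00/10) = 3.162, G_2 = 10^(11.1/10) = 12.88
Friis cascade:
  F = 1.726 + (3.162 − 1)/41.69 = 1.778
NF = 10 log₁₀(1.778) = 2.50 dB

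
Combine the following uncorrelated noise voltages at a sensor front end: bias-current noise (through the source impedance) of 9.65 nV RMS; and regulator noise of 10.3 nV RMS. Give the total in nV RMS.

14.1 nV

Uncorrelated sources add in power (mean-square): V_tot = √(ΣV_i²)
V_tot = √[(9.65×10⁻⁹)² + (1.03×10⁻⁸)²] = 1.41×10⁻⁸ V = 14.1 nV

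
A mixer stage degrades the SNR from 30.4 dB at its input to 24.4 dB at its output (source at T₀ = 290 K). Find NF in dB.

NF (dB) = SNR_in(dB) − SNR_out(dB) when the source is at T₀
NF = 30.4 − 24.4 = 6.0 dB

6.0 dB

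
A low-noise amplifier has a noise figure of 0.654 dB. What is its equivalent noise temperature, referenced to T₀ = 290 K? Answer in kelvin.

47.1 K

F = 10^(0.654/10) = 1.16252
T_e = (F − 1)·T₀ = (1.16252 − 1) × 290 = 47.1 K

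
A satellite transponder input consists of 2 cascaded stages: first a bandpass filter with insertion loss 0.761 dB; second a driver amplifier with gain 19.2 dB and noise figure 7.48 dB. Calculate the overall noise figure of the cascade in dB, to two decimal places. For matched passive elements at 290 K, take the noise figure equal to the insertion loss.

Convert to linear (a loss of L dB is a gain of −L dB): F_i = 10^(NF_i/10), G_i = 10^(G_i,dB/10)
  Stage 1: F_1 = 10^(0.761/10) = 1.192, G_1 = 10^(−0.761/10) = 0.8393
  Stage 2: F_2 = 10^(7.48/10) = 5.598, G_2 = 10^(19.2/10) = 83.18
Friis cascade:
  F = 1.192 + (5.598 − 1)/0.8393 = 6.670
NF = 10 log₁₀(6.670) = 8.24 dB

8.24 dB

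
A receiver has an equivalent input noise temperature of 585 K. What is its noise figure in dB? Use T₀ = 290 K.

4.80 dB

F = 1 + T_e/T₀ = 1 + 585/290 = 3.01724
NF = 10 log₁₀(3.01724) = 4.80 dB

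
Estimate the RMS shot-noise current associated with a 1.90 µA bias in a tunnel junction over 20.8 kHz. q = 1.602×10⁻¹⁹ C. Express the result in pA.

I_n = √(2qI·B)
2qI·B = 2 × 1.602×10⁻¹⁹ × 1.90×10⁻⁶ × 2.08×10⁴ = 1.27×10⁻²⁰ A²
I_n = √(1.27×10⁻²⁰) = 1.13×10⁻¹⁰ A = 113 pA

113 pA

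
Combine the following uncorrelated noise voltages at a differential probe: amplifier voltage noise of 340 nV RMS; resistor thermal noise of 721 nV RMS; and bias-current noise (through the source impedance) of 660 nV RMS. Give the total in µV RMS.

1.03 µV

Uncorrelated sources add in power (mean-square): V_tot = √(ΣV_i²)
V_tot = √[(3.40×10⁻⁷)² + (7.21×10⁻⁷)² + (6.60×10⁻⁷)²] = 1.03×10⁻⁶ V = 1.03 µV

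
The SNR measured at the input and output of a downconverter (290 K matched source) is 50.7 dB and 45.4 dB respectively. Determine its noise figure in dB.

NF (dB) = SNR_in(dB) − SNR_out(dB) when the source is at T₀
NF = 50.7 − 45.4 = 5.3 dB

5.3 dB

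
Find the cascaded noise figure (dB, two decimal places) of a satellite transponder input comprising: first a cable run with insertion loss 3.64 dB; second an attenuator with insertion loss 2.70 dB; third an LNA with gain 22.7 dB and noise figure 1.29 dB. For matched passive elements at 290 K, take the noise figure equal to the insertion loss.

7.63 dB

Convert to linear (a loss of L dB is a gain of −L dB): F_i = 10^(NF_i/10), G_i = 10^(G_i,dB/10)
  Stage 1: F_1 = 10^(3.64/10) = 2.312, G_1 = 10^(−3.64/10) = 0.4325
  Stage 2: F_2 = 10^(2.70/10) = 1.862, G_2 = 10^(−2.70/10) = 0.5370
  Stage 3: F_3 = 10^(1.29/10) = 1.346, G_3 = 10^(22.7/10) = 186.2
Friis cascade:
  F = 2.312 + (1.862 − 1)/0.4325 + (1.346 − 1)/0.2323 = 5.794
NF = 10 log₁₀(5.794) = 7.63 dB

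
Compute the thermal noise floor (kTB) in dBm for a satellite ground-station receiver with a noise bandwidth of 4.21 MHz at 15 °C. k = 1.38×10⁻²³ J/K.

T = 15 °C + 273.15 = 288.15 K
P_n = kTB = 1.38×10⁻²³ × 288.15 × 4.21×10⁶ = 1.67×10⁻¹⁴ W
In dBm: 10 log₁₀(1.67×10⁻¹⁴ / 10⁻³) = −107.8 dBm

−107.8 dBm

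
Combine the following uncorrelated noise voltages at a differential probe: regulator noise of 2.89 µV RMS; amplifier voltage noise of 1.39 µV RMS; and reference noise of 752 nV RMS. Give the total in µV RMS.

Uncorrelated sources add in power (mean-square): V_tot = √(ΣV_i²)
V_tot = √[(2.89×10⁻⁶)² + (1.39×10⁻⁶)² + (7.52×10⁻⁷)²] = 3.29×10⁻⁶ V = 3.29 µV

3.29 µV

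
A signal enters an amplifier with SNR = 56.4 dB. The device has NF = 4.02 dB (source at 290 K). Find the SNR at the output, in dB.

52.38 dB

By definition F = SNR_in/SNR_out, so in dB: SNR_out = SNR_in − NF
SNR_out = 56.4 − 4.02 = 52.38 dB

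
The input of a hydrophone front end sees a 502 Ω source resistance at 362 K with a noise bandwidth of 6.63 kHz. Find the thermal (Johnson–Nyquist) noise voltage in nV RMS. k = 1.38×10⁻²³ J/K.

258 nV

V_n = √(4kTRB)
4kTRB = 4 × 1.38×10⁻²³ × 362 × 5.02×10² × 6.63×10³ = 6.65×10⁻¹⁴ V²
V_n = √(6.65×10⁻¹⁴) = 2.58×10⁻⁷ V = 258 nV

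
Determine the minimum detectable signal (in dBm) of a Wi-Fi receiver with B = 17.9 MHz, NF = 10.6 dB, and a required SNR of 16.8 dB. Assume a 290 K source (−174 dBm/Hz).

Sensitivity = −174 + 10 log₁₀(B) + NF + SNR_min
= −174 + 72.53 + 10.6 + 16.8
= −74.07 dBm → −74.1 dBm

−74.1 dBm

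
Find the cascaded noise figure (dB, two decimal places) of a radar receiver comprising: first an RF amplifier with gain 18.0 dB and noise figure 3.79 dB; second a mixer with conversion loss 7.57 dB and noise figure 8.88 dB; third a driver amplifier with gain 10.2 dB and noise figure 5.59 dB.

Convert to linear (a loss of L dB is a gain of −L dB): F_i = 10^(NF_i/10), G_i = 10^(G_i,dB/10)
  Stage 1: F_1 = 10^(3.79/10) = 2.393, G_1 = 10^(18.0/10) = 63.10
  Stage 2: F_2 = 10^(8.88/10) = 7.727, G_2 = 10^(−7.57/10) = 0.1750
  Stage 3: F_3 = 10^(5.59/10) = 3.622, G_3 = 10^(10.2/10) = 10.47
Friis cascade:
  F = 2.393 + (7.727 − 1)/63.10 + (3.622 − 1)/11.04 = 2.737
NF = 10 log₁₀(2.737) = 4.37 dB

4.37 dB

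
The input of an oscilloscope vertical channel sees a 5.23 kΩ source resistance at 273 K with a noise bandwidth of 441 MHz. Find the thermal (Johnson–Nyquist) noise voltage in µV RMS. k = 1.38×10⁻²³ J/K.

V_n = √(4kTRB)
4kTRB = 4 × 1.38×10⁻²³ × 273 × 5.23×10³ × 4.41×10⁸ = 3.48×10⁻⁸ V²
V_n = √(3.48×10⁻⁸) = 1.86×10⁻⁴ V = 186 µV

186 µV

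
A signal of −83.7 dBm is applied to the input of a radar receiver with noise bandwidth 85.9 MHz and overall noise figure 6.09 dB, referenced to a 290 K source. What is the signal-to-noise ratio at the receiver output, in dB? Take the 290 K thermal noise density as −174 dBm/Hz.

Noise floor: N = −174 + 10 log₁₀(B) + NF
10 log₁₀(8.59×10⁷) = 79.34 dB
N = −174 + 79.34 + 6.09 = −88.57 dBm
SNR = P_sig − N = −83.7 − (−88.57) = 4.87 dB → 4.9 dB

4.9 dB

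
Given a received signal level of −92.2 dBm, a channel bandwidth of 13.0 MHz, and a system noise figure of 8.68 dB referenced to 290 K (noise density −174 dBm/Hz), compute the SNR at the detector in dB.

2.0 dB

Noise floor: N = −174 + 10 log₁₀(B) + NF
10 log₁₀(1.30×10⁷) = 71.14 dB
N = −174 + 71.14 + 8.68 = −94.18 dBm
SNR = P_sig − N = −92.2 − (−94.18) = 1.98 dB → 2.0 dB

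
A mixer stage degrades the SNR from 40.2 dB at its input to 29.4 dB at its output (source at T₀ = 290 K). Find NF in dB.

NF (dB) = SNR_in(dB) − SNR_out(dB) when the source is at T₀
NF = 40.2 − 29.4 = 10.8 dB

10.8 dB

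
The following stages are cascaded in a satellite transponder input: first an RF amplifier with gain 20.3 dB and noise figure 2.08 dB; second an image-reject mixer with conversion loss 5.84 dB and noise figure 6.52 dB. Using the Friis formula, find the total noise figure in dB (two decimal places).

Convert to linear (a loss of L dB is a gain of −L dB): F_i = 10^(NF_i/10), G_i = 10^(G_i,dB/10)
  Stage 1: F_1 = 10^(2.08/10) = 1.614, G_1 = 10^(20.3/10) = 107.2
  Stage 2: F_2 = 10^(6.52/10) = 4.487, G_2 = 10^(−5.84/10) = 0.2606
Friis cascade:
  F = 1.614 + (4.487 − 1)/107.2 = 1.647
NF = 10 log₁₀(1.647) = 2.17 dB

2.17 dB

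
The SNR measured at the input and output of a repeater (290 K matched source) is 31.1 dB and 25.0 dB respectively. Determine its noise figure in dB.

6.1 dB

NF (dB) = SNR_in(dB) − SNR_out(dB) when the source is at T₀
NF = 31.1 − 25.0 = 6.1 dB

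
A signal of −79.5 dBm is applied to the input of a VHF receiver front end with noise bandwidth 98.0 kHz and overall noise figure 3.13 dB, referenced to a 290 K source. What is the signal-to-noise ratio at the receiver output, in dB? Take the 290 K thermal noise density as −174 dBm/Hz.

41.5 dB

Noise floor: N = −174 + 10 log₁₀(B) + NF
10 log₁₀(9.80×10⁴) = 49.91 dB
N = −174 + 49.91 + 3.13 = −120.96 dBm
SNR = P_sig − N = −79.5 − (−120.96) = 41.46 dB → 41.5 dB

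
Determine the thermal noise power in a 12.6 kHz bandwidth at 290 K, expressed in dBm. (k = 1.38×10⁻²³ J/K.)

P_n = kTB = 1.38×10⁻²³ × 290 × 1.26×10⁴ = 5.04×10⁻¹⁷ W
In dBm: 10 log₁₀(5.04×10⁻¹⁷ / 10⁻³) = −133.0 dBm

−133.0 dBm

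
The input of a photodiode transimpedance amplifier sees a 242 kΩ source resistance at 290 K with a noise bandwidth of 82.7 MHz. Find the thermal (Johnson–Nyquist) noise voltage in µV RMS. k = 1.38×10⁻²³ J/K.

V_n = √(4kTRB)
4kTRB = 4 × 1.38×10⁻²³ × 290 × 2.42×10⁵ × 8.27×10⁷ = 3.20×10⁻⁷ V²
V_n = √(3.20×10⁻⁷) = 5.66×10⁻⁴ V = 566 µV

566 µV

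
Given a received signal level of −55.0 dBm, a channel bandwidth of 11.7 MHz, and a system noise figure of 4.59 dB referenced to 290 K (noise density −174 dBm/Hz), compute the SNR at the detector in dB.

43.7 dB

Noise floor: N = −174 + 10 log₁₀(B) + NF
10 log₁₀(1.17×10⁷) = 70.68 dB
N = −174 + 70.68 + 4.59 = −98.73 dBm
SNR = P_sig − N = −55.0 − (−98.73) = 43.73 dB → 43.7 dB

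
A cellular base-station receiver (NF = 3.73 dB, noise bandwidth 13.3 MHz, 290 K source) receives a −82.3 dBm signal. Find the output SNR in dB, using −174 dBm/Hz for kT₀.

16.7 dB

Noise floor: N = −174 + 10 log₁₀(B) + NF
10 log₁₀(1.33×10⁷) = 71.24 dB
N = −174 + 71.24 + 3.73 = −99.03 dBm
SNR = P_sig − N = −82.3 − (−99.03) = 16.73 dB → 16.7 dB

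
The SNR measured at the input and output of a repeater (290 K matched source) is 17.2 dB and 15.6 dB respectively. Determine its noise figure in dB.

NF (dB) = SNR_in(dB) − SNR_out(dB) when the source is at T₀
NF = 17.2 − 15.6 = 1.6 dB

1.6 dB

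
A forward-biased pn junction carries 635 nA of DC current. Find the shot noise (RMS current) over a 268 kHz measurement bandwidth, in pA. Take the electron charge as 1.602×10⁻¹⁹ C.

I_n = √(2qI·B)
2qI·B = 2 × 1.602×10⁻¹⁹ × 6.35×10⁻⁷ × 2.68×10⁵ = 5.45×10⁻²⁰ A²
I_n = √(5.45×10⁻²⁰) = 2.34×10⁻¹⁰ A = 234 pA

234 pA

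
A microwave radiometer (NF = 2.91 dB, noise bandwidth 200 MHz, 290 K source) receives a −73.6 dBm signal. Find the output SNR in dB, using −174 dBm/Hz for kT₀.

14.5 dB

Noise floor: N = −174 + 10 log₁₀(B) + NF
10 log₁₀(2.00×10⁸) = 83.01 dB
N = −174 + 83.01 + 2.91 = −88.08 dBm
SNR = P_sig − N = −73.6 − (−88.08) = 14.48 dB → 14.5 dB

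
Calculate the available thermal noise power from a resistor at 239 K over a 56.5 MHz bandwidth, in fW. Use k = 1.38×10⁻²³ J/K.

P_n = kTB = 1.38×10⁻²³ × 239 × 5.65×10⁷ = 1.86×10⁻¹³ W = 186 fW

186 fW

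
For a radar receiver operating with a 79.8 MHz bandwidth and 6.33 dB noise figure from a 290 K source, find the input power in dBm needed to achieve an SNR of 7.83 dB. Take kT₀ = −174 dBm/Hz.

Sensitivity = −174 + 10 log₁₀(B) + NF + SNR_min
= −174 + 79.02 + 6.33 + 7.83
= −80.82 dBm → −80.8 dBm

−80.8 dBm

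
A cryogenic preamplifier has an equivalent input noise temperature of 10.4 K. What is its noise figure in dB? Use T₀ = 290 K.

0.153 dB

F = 1 + T_e/T₀ = 1 + 10.4/290 = 1.03586
NF = 10 log₁₀(1.03586) = 0.153 dB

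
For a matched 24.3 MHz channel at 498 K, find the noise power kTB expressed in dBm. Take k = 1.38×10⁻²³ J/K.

P_n = kTB = 1.38×10⁻²³ × 498 × 2.43×10⁷ = 1.67×10⁻¹³ W
In dBm: 10 log₁₀(1.67×10⁻¹³ / 10⁻³) = −97.8 dBm

−97.8 dBm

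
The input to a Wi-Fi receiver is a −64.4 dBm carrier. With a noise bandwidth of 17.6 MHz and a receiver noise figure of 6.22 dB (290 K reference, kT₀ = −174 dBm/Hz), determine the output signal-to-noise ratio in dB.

30.9 dB

Noise floor: N = −174 + 10 log₁₀(B) + NF
10 log₁₀(1.76×10⁷) = 72.46 dB
N = −174 + 72.46 + 6.22 = −95.32 dBm
SNR = P_sig − N = −64.4 − (−95.32) = 30.92 dB → 30.9 dB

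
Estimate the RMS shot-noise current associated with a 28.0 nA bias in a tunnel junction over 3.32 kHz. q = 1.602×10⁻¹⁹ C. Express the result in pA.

5.46 pA

I_n = √(2qI·B)
2qI·B = 2 × 1.602×10⁻¹⁹ × 2.80×10⁻⁸ × 3.32×10³ = 2.98×10⁻²³ A²
I_n = √(2.98×10⁻²³) = 5.46×10⁻¹² A = 5.46 pA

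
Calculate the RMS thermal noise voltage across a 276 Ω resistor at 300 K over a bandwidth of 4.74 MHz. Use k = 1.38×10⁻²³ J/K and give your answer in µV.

4.65 µV

V_n = √(4kTRB)
4kTRB = 4 × 1.38×10⁻²³ × 300 × 2.76×10² × 4.74×10⁶ = 2.17×10⁻¹¹ V²
V_n = √(2.17×10⁻¹¹) = 4.65×10⁻⁶ V = 4.65 µV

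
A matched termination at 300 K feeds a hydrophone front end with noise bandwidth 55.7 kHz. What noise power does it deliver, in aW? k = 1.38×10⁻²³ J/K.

231 aW

P_n = kTB = 1.38×10⁻²³ × 300 × 5.57×10⁴ = 2.31×10⁻¹⁶ W = 231 aW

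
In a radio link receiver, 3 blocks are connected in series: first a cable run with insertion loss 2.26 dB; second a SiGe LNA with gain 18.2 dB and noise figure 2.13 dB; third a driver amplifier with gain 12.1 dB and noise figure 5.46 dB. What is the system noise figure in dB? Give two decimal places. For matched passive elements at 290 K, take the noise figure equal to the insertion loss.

4.49 dB

Convert to linear (a loss of L dB is a gain of −L dB): F_i = 10^(NF_i/10), G_i = 10^(G_i,dB/10)
  Stage 1: F_1 = 10^(2.26/10) = 1.683, G_1 = 10^(−2.26/10) = 0.5943
  Stage 2: F_2 = 10^(2.13/10) = 1.633, G_2 = 10^(18.2/10) = 66.07
  Stage 3: F_3 = 10^(5.46/10) = 3.516, G_3 = 10^(12.1/10) = 16.22
Friis cascade:
  F = 1.683 + (1.633 − 1)/0.5943 + (3.516 − 1)/39.26 = 2.812
NF = 10 log₁₀(2.812) = 4.49 dB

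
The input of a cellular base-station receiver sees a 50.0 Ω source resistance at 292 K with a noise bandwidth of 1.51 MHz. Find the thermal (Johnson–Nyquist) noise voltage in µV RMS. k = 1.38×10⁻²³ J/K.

1.10 µV

V_n = √(4kTRB)
4kTRB = 4 × 1.38×10⁻²³ × 292 × 5.00×10¹ × 1.51×10⁶ = 1.22×10⁻¹² V²
V_n = √(1.22×10⁻¹²) = 1.10×10⁻⁶ V = 1.10 µV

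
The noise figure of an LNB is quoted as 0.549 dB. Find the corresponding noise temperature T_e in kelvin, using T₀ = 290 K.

F = 10^(0.549/10) = 1.13475
T_e = (F − 1)·T₀ = (1.13475 − 1) × 290 = 39.1 K

39.1 K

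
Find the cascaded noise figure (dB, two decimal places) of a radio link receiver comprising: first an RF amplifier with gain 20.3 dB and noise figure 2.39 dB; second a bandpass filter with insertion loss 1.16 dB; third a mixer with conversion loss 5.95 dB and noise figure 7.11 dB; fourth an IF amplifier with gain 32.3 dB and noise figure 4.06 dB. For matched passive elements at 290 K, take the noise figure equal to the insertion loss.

Convert to linear (a loss of L dB is a gain of −L dB): F_i = 10^(NF_i/10), G_i = 10^(G_i,dB/10)
  Stage 1: F_1 = 10^(2.39/10) = 1.734, G_1 = 10^(20.3/10) = 107.2
  Stage 2: F_2 = 10^(1.16/10) = 1.306, G_2 = 10^(−1.16/10) = 0.7656
  Stage 3: F_3 = 10^(7.11/10) = 5.140, G_3 = 10^(−5.95/10) = 0.2541
  Stage 4: F_4 = 10^(4.06/10) = 2.547, G_4 = 10^(32.3/10) = 1698
Friis cascade:
  F = 1.734 + (1.306 − 1)/107.2 + (5.140 − 1)/82.04 + (2.547 − 1)/20.84 = 1.861
NF = 10 log₁₀(1.861) = 2.70 dB

2.70 dB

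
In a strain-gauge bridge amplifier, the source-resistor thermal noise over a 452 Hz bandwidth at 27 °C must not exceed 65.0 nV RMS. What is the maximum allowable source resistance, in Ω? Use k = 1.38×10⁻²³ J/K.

564 Ω

T = 27 °C + 273.15 = 300.15 K
Johnson–Nyquist: V_n = √(4kTRB) ⇒ R = V_n² / (4kTB)
4kTB = 4 × 1.38×10⁻²³ × 300.15 × 4.52×10² = 7.49×10⁻¹⁸
R = (6.50×10⁻⁸)² / 7.49×10⁻¹⁸ = 5.64×10² Ω = 564 Ω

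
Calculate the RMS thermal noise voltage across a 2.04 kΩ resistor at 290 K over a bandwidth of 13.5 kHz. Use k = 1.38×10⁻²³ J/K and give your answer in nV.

V_n = √(4kTRB)
4kTRB = 4 × 1.38×10⁻²³ × 290 × 2.04×10³ × 1.35×10⁴ = 4.41×10⁻¹³ V²
V_n = √(4.41×10⁻¹³) = 6.64×10⁻⁷ V = 664 nV

664 nV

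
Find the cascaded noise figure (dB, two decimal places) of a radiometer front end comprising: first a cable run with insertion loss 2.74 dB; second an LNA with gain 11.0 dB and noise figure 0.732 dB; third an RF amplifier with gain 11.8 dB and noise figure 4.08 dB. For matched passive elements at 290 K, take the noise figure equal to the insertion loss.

Convert to linear (a loss of L dB is a gain of −L dB): F_i = 10^(NF_i/10), G_i = 10^(G_i,dB/10)
  Stage 1: F_1 = 10^(2.74/10) = 1.879, G_1 = 10^(−2.74/10) = 0.5321
  Stage 2: F_2 = 10^(0.732/10) = 1.184, G_2 = 10^(11.0/10) = 12.59
  Stage 3: F_3 = 10^(4.08/10) = 2.559, G_3 = 10^(11.8/10) = 15.14
Friis cascade:
  F = 1.879 + (1.184 − 1)/0.5321 + (2.559 − 1)/6.699 = 2.457
NF = 10 log₁₀(2.457) = 3.90 dB

3.90 dB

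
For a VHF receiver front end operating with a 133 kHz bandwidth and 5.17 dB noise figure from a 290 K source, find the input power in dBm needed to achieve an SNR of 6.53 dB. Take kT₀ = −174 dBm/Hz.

−111.1 dBm

Sensitivity = −174 + 10 log₁₀(B) + NF + SNR_min
= −174 + 51.24 + 5.17 + 6.53
= −111.06 dBm → −111.1 dBm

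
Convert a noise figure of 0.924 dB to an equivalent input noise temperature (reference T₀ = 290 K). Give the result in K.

68.8 K

F = 10^(0.924/10) = 1.23709
T_e = (F − 1)·T₀ = (1.23709 − 1) × 290 = 68.8 K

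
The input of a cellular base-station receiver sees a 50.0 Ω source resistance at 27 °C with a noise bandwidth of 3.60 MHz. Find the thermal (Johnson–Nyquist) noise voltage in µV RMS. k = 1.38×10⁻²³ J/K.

T = 27 °C + 273.15 = 300.15 K
V_n = √(4kTRB)
4kTRB = 4 × 1.38×10⁻²³ × 300.15 × 5.00×10¹ × 3.60×10⁶ = 2.98×10⁻¹² V²
V_n = √(2.98×10⁻¹²) = 1.73×10⁻⁶ V = 1.73 µV

1.73 µV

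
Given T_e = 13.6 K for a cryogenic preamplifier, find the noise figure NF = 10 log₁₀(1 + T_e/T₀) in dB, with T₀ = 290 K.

0.199 dB

F = 1 + T_e/T₀ = 1 + 13.6/290 = 1.0469
NF = 10 log₁₀(1.0469) = 0.199 dB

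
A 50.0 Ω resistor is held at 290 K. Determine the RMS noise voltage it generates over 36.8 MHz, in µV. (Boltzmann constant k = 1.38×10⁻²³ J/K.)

5.43 µV

V_n = √(4kTRB)
4kTRB = 4 × 1.38×10⁻²³ × 290 × 5.00×10¹ × 3.68×10⁷ = 2.95×10⁻¹¹ V²
V_n = √(2.95×10⁻¹¹) = 5.43×10⁻⁶ V = 5.43 µV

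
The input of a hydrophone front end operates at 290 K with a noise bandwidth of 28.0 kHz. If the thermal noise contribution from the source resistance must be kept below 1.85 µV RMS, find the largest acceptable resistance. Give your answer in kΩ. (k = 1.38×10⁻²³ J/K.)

7.64 kΩ

Johnson–Nyquist: V_n = √(4kTRB) ⇒ R = V_n² / (4kTB)
4kTB = 4 × 1.38×10⁻²³ × 290 × 2.80×10⁴ = 4.48×10⁻¹⁶
R = (1.85×10⁻⁶)² / 4.48×10⁻¹⁶ = 7.64×10³ Ω = 7.64 kΩ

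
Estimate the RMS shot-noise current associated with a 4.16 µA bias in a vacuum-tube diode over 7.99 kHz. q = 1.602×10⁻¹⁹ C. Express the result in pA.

103 pA

I_n = √(2qI·B)
2qI·B = 2 × 1.602×10⁻¹⁹ × 4.16×10⁻⁶ × 7.99×10³ = 1.06×10⁻²⁰ A²
I_n = √(1.06×10⁻²⁰) = 1.03×10⁻¹⁰ A = 103 pA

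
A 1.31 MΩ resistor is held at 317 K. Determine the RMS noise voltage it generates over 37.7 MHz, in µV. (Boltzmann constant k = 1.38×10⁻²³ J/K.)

V_n = √(4kTRB)
4kTRB = 4 × 1.38×10⁻²³ × 317 × 1.31×10⁶ × 3.77×10⁷ = 8.64×10⁻⁷ V²
V_n = √(8.64×10⁻⁷) = 9.30×10⁻⁴ V = 930 µV

930 µV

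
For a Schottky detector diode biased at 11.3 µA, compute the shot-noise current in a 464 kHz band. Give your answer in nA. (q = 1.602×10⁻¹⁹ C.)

1.30 nA

I_n = √(2qI·B)
2qI·B = 2 × 1.602×10⁻¹⁹ × 1.13×10⁻⁵ × 4.64×10⁵ = 1.68×10⁻¹⁸ A²
I_n = √(1.68×10⁻¹⁸) = 1.30×10⁻⁹ A = 1.30 nA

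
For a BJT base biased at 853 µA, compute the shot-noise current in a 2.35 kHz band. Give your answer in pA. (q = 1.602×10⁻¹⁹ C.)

801 pA

I_n = √(2qI·B)
2qI·B = 2 × 1.602×10⁻¹⁹ × 8.53×10⁻⁴ × 2.35×10³ = 6.42×10⁻¹⁹ A²
I_n = √(6.42×10⁻¹⁹) = 8.01×10⁻¹⁰ A = 801 pA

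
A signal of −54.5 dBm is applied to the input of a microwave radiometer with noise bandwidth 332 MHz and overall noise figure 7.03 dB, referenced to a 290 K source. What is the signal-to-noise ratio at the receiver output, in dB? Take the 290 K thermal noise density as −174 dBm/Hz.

Noise floor: N = −174 + 10 log₁₀(B) + NF
10 log₁₀(3.32×10⁸) = 85.21 dB
N = −174 + 85.21 + 7.03 = −81.76 dBm
SNR = P_sig − N = −54.5 − (−81.76) = 27.26 dB → 27.3 dB

27.3 dB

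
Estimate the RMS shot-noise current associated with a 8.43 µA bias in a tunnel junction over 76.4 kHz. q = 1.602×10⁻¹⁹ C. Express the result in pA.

I_n = √(2qI·B)
2qI·B = 2 × 1.602×10⁻¹⁹ × 8.43×10⁻⁶ × 7.64×10⁴ = 2.06×10⁻¹⁹ A²
I_n = √(2.06×10⁻¹⁹) = 4.54×10⁻¹⁰ A = 454 pA

454 pA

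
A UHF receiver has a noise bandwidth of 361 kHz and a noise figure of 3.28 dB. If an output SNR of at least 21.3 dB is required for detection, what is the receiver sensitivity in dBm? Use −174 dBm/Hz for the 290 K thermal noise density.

−93.8 dBm

Sensitivity = −174 + 10 log₁₀(B) + NF + SNR_min
= −174 + 55.58 + 3.28 + 21.3
= −93.84 dBm → −93.8 dBm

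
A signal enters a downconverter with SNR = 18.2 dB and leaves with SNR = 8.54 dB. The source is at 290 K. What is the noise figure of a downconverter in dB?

NF (dB) = SNR_in(dB) − SNR_out(dB) when the source is at T₀
NF = 18.2 − 8.54 = 9.66 dB

9.66 dB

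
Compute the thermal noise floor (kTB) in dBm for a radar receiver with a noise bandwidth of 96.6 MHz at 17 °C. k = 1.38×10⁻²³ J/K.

T = 17 °C + 273.15 = 290.15 K
P_n = kTB = 1.38×10⁻²³ × 290.15 × 9.66×10⁷ = 3.87×10⁻¹³ W
In dBm: 10 log₁₀(3.87×10⁻¹³ / 10⁻³) = −94.1 dBm

−94.1 dBm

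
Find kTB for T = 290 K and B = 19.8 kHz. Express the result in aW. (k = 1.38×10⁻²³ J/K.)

79.2 aW

P_n = kTB = 1.38×10⁻²³ × 290 × 1.98×10⁴ = 7.92×10⁻¹⁷ W = 79.2 aW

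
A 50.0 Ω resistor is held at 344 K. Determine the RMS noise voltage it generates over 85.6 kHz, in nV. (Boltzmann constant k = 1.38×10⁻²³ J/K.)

285 nV

V_n = √(4kTRB)
4kTRB = 4 × 1.38×10⁻²³ × 344 × 5.00×10¹ × 8.56×10⁴ = 8.13×10⁻¹⁴ V²
V_n = √(8.13×10⁻¹⁴) = 2.85×10⁻⁷ V = 285 nV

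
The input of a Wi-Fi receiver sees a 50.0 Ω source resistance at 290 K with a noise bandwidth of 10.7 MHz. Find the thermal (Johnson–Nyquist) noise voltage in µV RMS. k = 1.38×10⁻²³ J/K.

V_n = √(4kTRB)
4kTRB = 4 × 1.38×10⁻²³ × 290 × 5.00×10¹ × 1.07×10⁷ = 8.56×10⁻¹² V²
V_n = √(8.56×10⁻¹²) = 2.93×10⁻⁶ V = 2.93 µV

2.93 µV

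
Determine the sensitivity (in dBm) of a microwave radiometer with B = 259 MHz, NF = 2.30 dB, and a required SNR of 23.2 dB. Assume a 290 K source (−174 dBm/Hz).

−64.4 dBm

Sensitivity = −174 + 10 log₁₀(B) + NF + SNR_min
= −174 + 84.13 + 2.30 + 23.2
= −64.37 dBm → −64.4 dBm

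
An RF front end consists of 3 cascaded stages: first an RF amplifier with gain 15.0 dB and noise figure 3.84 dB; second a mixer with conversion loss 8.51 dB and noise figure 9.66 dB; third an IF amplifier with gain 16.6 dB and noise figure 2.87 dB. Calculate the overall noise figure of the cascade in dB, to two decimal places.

Convert to linear (a loss of L dB is a gain of −L dB): F_i = 10^(NF_i/10), G_i = 10^(G_i,dB/10)
  Stage 1: F_1 = 10^(3.84/10) = 2.421, G_1 = 10^(15.0/10) = 31.62
  Stage 2: F_2 = 10^(9.66/10) = 9.247, G_2 = 10^(−8.51/10) = 0.1409
  Stage 3: F_3 = 10^(2.87/10) = 1.936, G_3 = 10^(16.6/10) = 45.71
Friis cascade:
  F = 2.421 + (9.247 − 1)/31.62 + (1.936 − 1)/4.457 = 2.892
NF = 10 log₁₀(2.892) = 4.61 dB

4.61 dB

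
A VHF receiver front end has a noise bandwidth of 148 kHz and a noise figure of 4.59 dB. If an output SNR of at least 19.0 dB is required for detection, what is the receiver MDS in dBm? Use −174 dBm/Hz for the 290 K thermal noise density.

−98.7 dBm

Sensitivity = −174 + 10 log₁₀(B) + NF + SNR_min
= −174 + 51.7 + 4.59 + 19.0
= −98.71 dBm → −98.7 dBm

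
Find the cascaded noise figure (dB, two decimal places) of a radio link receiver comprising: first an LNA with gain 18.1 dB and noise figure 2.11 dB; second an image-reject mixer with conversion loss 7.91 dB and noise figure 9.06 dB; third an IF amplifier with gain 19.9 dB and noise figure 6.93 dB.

3.25 dB

Convert to linear (a loss of L dB is a gain of −L dB): F_i = 10^(NF_i/10), G_i = 10^(G_i,dB/10)
  Stage 1: F_1 = 10^(2.11/10) = 1.626, G_1 = 10^(18.1/10) = 64.57
  Stage 2: F_2 = 10^(9.06/10) = 8.054, G_2 = 10^(−7.91/10) = 0.1618
  Stage 3: F_3 = 10^(6.93/10) = 4.932, G_3 = 10^(19.9/10) = 97.72
Friis cascade:
  F = 1.626 + (8.054 − 1)/64.57 + (4.932 − 1)/10.45 = 2.111
NF = 10 log₁₀(2.111) = 3.25 dB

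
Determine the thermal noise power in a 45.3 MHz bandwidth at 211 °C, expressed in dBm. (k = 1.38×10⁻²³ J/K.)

−95.2 dBm

T = 211 °C + 273.15 = 484.15 K
P_n = kTB = 1.38×10⁻²³ × 484.15 × 4.53×10⁷ = 3.03×10⁻¹³ W
In dBm: 10 log₁₀(3.03×10⁻¹³ / 10⁻³) = −95.2 dBm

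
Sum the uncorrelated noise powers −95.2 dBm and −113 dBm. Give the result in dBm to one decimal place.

−95.1 dBm

Convert to linear, add, convert back:
P₁ = 3.02×10⁻¹³ W, P₂ = 5.01×10⁻¹⁵ W
P_tot = 3.07×10⁻¹³ W → 10 log₁₀(P_tot / 10⁻³) = −95.1 dBm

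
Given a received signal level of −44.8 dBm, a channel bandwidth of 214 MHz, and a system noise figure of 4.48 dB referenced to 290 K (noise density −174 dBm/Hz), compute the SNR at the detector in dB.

Noise floor: N = −174 + 10 log₁₀(B) + NF
10 log₁₀(2.14×10⁸) = 83.3 dB
N = −174 + 83.3 + 4.48 = −86.22 dBm
SNR = P_sig − N = −44.8 − (−86.22) = 41.42 dB → 41.4 dB

41.4 dB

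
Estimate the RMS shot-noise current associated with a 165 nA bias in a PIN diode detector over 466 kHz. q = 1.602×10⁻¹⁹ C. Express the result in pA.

157 pA

I_n = √(2qI·B)
2qI·B = 2 × 1.602×10⁻¹⁹ × 1.65×10⁻⁷ × 4.66×10⁵ = 2.46×10⁻²⁰ A²
I_n = √(2.46×10⁻²⁰) = 1.57×10⁻¹⁰ A = 157 pA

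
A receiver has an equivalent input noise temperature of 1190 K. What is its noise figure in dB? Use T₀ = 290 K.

F = 1 + T_e/T₀ = 1 + 1190/290 = 5.10345
NF = 10 log₁₀(5.10345) = 7.08 dB

7.08 dB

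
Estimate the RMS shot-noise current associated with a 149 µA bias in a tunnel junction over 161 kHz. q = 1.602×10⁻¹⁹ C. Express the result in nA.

I_n = √(2qI·B)
2qI·B = 2 × 1.602×10⁻¹⁹ × 1.49×10⁻⁴ × 1.61×10⁵ = 7.69×10⁻¹⁸ A²
I_n = √(7.69×10⁻¹⁸) = 2.77×10⁻⁹ A = 2.77 nA

2.77 nA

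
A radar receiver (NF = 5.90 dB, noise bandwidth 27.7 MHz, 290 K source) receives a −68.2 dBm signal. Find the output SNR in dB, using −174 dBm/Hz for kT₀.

25.5 dB

Noise floor: N = −174 + 10 log₁₀(B) + NF
10 log₁₀(2.77×10⁷) = 74.42 dB
N = −174 + 74.42 + 5.90 = −93.68 dBm
SNR = P_sig − N = −68.2 − (−93.68) = 25.48 dB → 25.5 dB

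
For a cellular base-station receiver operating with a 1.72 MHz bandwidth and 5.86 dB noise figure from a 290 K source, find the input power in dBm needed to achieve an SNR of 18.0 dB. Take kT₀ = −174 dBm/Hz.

−87.8 dBm

Sensitivity = −174 + 10 log₁₀(B) + NF + SNR_min
= −174 + 62.36 + 5.86 + 18.0
= −87.78 dBm → −87.8 dBm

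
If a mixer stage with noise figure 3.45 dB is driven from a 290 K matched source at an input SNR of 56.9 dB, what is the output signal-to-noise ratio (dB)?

53.45 dB

By definition F = SNR_in/SNR_out, so in dB: SNR_out = SNR_in − NF
SNR_out = 56.9 − 3.45 = 53.45 dB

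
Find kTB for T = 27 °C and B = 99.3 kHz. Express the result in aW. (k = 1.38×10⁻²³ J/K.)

411 aW

T = 27 °C + 273.15 = 300.15 K
P_n = kTB = 1.38×10⁻²³ × 300.15 × 9.93×10⁴ = 4.11×10⁻¹⁶ W = 411 aW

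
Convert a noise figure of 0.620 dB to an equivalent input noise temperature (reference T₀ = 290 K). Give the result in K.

F = 10^(0.620/10) = 1.15345
T_e = (F − 1)·T₀ = (1.15345 − 1) × 290 = 44.5 K

44.5 K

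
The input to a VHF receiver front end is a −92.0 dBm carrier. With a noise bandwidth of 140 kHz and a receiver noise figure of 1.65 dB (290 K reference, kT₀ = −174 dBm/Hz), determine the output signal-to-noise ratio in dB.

28.9 dB

Noise floor: N = −174 + 10 log₁₀(B) + NF
10 log₁₀(1.40×10⁵) = 51.46 dB
N = −174 + 51.46 + 1.65 = −120.89 dBm
SNR = P_sig − N = −92.0 − (−120.89) = 28.89 dB → 28.9 dB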